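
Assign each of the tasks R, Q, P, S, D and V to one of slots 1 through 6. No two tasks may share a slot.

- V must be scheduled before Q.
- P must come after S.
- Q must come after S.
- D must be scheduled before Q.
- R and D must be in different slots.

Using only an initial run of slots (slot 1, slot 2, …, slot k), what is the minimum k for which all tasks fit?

The precedence chain requires at least 2 distinct slots.
With at most 1 per slot and 6 tasks, at least 6 slots are needed.
6 works (last occupied slot: 6): for example P -> 5; V -> 3; R -> 6; S -> 1; D -> 2; Q -> 4.

6 slots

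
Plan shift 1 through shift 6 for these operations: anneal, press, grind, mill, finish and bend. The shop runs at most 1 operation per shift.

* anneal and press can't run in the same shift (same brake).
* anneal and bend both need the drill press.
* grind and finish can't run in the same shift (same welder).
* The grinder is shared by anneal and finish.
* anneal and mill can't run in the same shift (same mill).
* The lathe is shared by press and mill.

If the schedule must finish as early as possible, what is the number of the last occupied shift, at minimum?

shift 6

With at most 1 per shift and 6 operations, at least 6 shifts are needed.
6 works (last occupied shift: shift 6): for example anneal in shift 1, bend in shift 6, grind in shift 3, finish in shift 5, press in shift 2, mill in shift 4.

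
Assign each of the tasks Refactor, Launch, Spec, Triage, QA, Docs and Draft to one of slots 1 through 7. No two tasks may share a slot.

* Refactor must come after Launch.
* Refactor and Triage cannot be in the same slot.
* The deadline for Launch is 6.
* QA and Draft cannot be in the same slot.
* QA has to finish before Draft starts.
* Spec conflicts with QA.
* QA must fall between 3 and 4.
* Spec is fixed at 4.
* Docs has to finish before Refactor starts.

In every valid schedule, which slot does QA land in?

3

QA's window is 3–4.
Spec is fixed at 4, and QA can't share a slot with Spec.
So QA must be 3.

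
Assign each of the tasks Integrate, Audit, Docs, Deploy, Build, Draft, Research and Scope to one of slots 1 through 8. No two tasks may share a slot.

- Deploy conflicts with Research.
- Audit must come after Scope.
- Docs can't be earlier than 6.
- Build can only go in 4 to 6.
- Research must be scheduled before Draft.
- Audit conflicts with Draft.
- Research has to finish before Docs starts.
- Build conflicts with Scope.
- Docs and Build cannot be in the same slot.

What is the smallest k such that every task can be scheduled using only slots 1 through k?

8

The precedence chain requires at least 2 distinct slots.
With at most 1 per slot and 8 tasks, at least 8 slots are needed.
Docs can't be placed before 6, so the schedule must run through at least slot 6.
8 works (last occupied slot: 8): for example Docs -> 6, Scope -> 2, Research -> 1, Deploy -> 8, Build -> 4, Integrate -> 7, Audit -> 3, Draft -> 5.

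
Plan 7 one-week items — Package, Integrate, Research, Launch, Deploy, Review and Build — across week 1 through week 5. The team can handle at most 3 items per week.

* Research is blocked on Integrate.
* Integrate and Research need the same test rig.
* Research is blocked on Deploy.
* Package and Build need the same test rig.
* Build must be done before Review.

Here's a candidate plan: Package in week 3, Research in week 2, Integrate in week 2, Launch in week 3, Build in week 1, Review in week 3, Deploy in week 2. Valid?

Research is blocked on Deploy — violated.
The team can handle at most 3 items per week — holds.
Build must be done before Review — holds.
Research is blocked on Integrate — violated.
Integrate and Research need the same test rig — violated.
Package and Build need the same test rig — holds.

No — it violates: Integrate and Research need the same test rig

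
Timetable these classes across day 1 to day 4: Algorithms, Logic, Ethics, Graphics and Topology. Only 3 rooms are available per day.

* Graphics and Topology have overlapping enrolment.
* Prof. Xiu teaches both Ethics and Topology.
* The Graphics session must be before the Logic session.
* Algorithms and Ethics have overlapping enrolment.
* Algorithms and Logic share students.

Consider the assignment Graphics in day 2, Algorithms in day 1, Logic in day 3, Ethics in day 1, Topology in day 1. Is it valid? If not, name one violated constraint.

Graphics and Topology have overlapping enrolment — holds.
Algorithms and Logic share students — holds.
Algorithms and Ethics have overlapping enrolment — violated.
Only 3 rooms are available per day — holds.
The Graphics session must be before the Logic session — holds.
Prof. Xiu teaches both Ethics and Topology — violated.

No. Algorithms and Ethics have overlapping enrolment is not satisfied.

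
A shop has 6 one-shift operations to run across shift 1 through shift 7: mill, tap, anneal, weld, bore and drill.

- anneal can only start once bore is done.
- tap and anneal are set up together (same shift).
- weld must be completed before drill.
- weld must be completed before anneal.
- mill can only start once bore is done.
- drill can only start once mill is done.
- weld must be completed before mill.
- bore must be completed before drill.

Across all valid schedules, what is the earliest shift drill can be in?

Precedence pushes drill to at least shift 3.
drill at shift 3 is achievable: tap=shift 2; anneal=shift 2; bore=shift 1; drill=shift 3; weld=shift 1; mill=shift 2.

shift 3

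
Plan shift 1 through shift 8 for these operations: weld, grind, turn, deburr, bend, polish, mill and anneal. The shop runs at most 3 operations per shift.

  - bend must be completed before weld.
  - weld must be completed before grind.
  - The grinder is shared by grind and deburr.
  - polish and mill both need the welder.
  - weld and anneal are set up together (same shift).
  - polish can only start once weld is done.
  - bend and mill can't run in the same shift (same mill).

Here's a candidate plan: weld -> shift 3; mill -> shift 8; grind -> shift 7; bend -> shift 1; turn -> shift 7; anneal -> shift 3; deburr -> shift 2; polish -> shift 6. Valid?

bend and mill can't run in the same shift (same mill) — holds.
polish can only start once weld is done — holds.
The shop runs at most 3 operations per shift — holds.
weld and anneal are set up together (same shift) — holds.
polish and mill both need the welder — holds.
weld must be completed before grind — holds.
The grinder is shared by grind and deburr — holds.
bend must be completed before weld — holds.

Valid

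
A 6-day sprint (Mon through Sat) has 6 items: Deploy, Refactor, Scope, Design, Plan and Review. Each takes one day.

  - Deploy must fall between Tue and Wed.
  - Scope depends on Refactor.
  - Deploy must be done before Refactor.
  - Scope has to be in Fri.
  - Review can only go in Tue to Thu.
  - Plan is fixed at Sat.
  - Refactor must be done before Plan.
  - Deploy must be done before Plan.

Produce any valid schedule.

Refactor -> Wed; Deploy -> Tue; Design -> Mon; Plan -> Sat; Scope -> Fri; Review -> Tue

Checking: Deploy(Tue) before Refactor(Wed); Refactor(Wed) before Plan(Sat); Refactor(Wed) before Scope(Fri); Deploy(Tue) before Plan(Sat); Scope=Fri in [Fri,Fri]; Plan=Sat in [Sat,Sat]; Deploy=Tue in [Tue,Wed]; Review=Tue in [Tue,Thu].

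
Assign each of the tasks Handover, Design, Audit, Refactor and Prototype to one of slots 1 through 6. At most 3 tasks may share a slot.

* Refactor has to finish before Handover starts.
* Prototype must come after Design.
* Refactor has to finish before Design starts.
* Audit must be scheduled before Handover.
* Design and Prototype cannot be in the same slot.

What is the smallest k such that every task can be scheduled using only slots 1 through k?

3 slots

The precedence chain requires at least 3 distinct slots.
With at most 3 per slot and 5 tasks, at least 2 slots are needed.
3 works (last occupied slot: 3): for example Refactor in 1; Design in 2; Prototype in 3; Handover in 2; Audit in 1.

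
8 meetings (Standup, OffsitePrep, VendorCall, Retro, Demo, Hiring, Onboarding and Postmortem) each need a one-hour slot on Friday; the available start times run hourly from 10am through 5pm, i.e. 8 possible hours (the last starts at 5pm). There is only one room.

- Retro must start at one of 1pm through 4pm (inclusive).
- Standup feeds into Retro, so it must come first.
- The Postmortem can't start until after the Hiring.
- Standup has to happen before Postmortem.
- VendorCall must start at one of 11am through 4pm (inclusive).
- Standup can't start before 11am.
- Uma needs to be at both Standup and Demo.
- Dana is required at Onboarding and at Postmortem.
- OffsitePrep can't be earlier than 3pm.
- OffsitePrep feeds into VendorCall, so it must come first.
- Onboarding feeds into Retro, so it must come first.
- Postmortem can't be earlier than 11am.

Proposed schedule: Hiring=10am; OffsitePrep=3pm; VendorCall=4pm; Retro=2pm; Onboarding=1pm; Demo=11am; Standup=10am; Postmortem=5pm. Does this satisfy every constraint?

No. Standup can't start before 11am is not satisfied.

OffsitePrep feeds into VendorCall, so it must come first — holds.
Standup can't start before 11am — violated.
Standup feeds into Retro, so it must come first — holds.
OffsitePrep can't be earlier than 3pm — holds.
VendorCall must start at one of 11am through 4pm (inclusive) — holds.
Retro must start at one of 1pm through 4pm (inclusive) — holds.
Dana is required at Onboarding and at Postmortem — holds.
The Postmortem can't start until after the Hiring — holds.
There is only one room — violated.
Uma needs to be at both Standup and Demo — holds.
Postmortem can't be earlier than 11am — holds.
Standup has to happen before Postmortem — holds.
Onboarding feeds into Retro, so it must come first — holds.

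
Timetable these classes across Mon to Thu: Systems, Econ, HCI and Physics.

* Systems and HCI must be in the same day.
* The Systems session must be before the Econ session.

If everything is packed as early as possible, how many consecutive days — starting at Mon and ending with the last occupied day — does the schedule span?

2 days

The precedence chain requires at least 2 distinct days.
2 works (last occupied day: Tue): for example Systems=Mon; HCI=Mon; Econ=Tue; Physics=Mon.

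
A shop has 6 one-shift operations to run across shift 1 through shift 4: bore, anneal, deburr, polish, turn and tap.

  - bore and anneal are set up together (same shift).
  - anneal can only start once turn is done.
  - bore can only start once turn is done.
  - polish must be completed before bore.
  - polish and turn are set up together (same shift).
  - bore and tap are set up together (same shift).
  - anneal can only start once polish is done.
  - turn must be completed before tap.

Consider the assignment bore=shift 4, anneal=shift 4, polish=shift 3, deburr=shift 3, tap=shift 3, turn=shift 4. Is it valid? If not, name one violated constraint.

bore and tap are set up together (same shift) — violated.
polish must be completed before bore — holds.
bore can only start once turn is done — violated.
bore and anneal are set up together (same shift) — holds.
anneal can only start once turn is done — violated.
polish and turn are set up together (same shift) — violated.
anneal can only start once polish is done — holds.
turn must be completed before tap — violated.

No. turn must be completed before tap is not satisfied.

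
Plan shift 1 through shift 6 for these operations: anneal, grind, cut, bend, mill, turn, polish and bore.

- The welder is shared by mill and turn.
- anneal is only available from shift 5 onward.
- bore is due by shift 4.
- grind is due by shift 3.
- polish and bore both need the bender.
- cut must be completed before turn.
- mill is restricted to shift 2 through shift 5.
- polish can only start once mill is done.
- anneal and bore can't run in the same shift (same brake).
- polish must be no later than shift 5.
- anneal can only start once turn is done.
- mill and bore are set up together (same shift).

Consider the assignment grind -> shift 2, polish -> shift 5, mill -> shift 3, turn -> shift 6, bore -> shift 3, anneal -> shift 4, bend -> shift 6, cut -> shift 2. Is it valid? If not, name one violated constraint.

anneal is only available from shift 5 onward — violated.
The welder is shared by mill and turn — holds.
mill and bore are set up together (same shift) — holds.
anneal can only start once turn is done — violated.
mill is restricted to shift 2 through shift 5 — holds.
grind is due by shift 3 — holds.
polish must be no later than shift 5 — holds.
polish and bore both need the bender — holds.
anneal and bore can't run in the same shift (same brake) — holds.
cut must be completed before turn — holds.
polish can only start once mill is done — holds.
bore is due by shift 4 — holds.

Invalid. anneal can only start once turn is done.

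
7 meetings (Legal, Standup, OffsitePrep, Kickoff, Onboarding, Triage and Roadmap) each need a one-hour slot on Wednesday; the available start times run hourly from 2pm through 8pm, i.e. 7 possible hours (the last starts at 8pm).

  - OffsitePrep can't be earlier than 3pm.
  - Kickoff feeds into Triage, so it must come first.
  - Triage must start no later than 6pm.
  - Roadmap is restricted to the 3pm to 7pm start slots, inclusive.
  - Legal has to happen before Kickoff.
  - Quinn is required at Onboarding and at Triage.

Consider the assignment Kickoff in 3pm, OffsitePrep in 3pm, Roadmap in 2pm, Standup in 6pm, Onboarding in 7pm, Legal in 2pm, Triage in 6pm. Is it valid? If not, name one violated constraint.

OffsitePrep can't be earlier than 3pm — holds.
Triage must start no later than 6pm — holds.
Quinn is required at Onboarding and at Triage — holds.
Legal has to happen before Kickoff — holds.
Kickoff feeds into Triage, so it must come first — holds.
Roadmap is restricted to the 3pm to 7pm start slots, inclusive — violated.

Invalid. Roadmap is restricted to the 3pm to 7pm start slots, inclusive.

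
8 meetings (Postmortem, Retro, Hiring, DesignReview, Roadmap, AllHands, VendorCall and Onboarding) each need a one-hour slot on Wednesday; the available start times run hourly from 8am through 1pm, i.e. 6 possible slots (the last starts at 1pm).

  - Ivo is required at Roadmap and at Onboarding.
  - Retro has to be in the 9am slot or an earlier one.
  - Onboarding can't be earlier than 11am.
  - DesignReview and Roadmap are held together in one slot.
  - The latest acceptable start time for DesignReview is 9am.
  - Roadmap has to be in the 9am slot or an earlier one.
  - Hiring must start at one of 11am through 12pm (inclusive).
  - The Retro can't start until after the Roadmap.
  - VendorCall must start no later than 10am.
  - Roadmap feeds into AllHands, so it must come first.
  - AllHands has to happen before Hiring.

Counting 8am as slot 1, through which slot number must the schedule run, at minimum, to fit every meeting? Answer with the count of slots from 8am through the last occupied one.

4

The precedence chain requires at least 3 distinct slots.
Hiring can't be placed before 11am — that is slot 4 counting from 8am — so the schedule must run through at least 4 slots.
4 works (last occupied slot: 11am): for example DesignReview -> 8am; Hiring -> 11am; Postmortem -> 8am; VendorCall -> 8am; Onboarding -> 11am; Roadmap -> 8am; Retro -> 9am; AllHands -> 9am.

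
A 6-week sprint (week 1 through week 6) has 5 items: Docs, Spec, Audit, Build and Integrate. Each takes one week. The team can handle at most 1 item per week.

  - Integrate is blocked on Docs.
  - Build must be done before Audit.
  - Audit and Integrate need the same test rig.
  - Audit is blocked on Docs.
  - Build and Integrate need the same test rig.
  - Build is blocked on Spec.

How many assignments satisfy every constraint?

54

Splitting on Docs: it can be week 1 (20), week 2 (16), week 3 (12), week 4 (6). Listing each branch's schedules as (Spec, Audit, Build, Integrate) by week number:
Docs=week 1: (2,4,3,5) (2,4,3,6) (2,5,3,4) (2,5,3,6) (2,5,4,3) (2,5,4,6) (2,6,3,4) (2,6,3,5) (2,6,4,3) (2,6,4,5) (2,6,5,3) (2,6,5,4) (3,5,4,2) (3,5,4,6) (3,6,4,2) (3,6,4,5) (3,6,5,2) (3,6,5,4) (4,6,5,2) (4,6,5,3) — 20.
Docs=week 2: (1,4,3,5) (1,4,3,6) (1,5,3,4) (1,5,3,6) (1,5,4,3) (1,5,4,6) (1,6,3,4) (1,6,3,5) (1,6,4,3) (1,6,4,5) (1,6,5,3) (1,6,5,4) (3,5,4,6) (3,6,4,5) (3,6,5,4) (4,6,5,3) — 16.
Docs=week 3: (1,4,2,5) (1,4,2,6) (1,5,2,4) (1,5,2,6) (1,5,4,6) (1,6,2,4) (1,6,2,5) (1,6,4,5) (1,6,5,4) (2,5,4,6) (2,6,4,5) (2,6,5,4) — 12.
Docs=week 4: (1,5,2,6) (1,5,3,6) (1,6,2,5) (1,6,3,5) (2,5,3,6) (2,6,3,5) — 6.
Summing: 20 + 16 + 12 + 6 = 54.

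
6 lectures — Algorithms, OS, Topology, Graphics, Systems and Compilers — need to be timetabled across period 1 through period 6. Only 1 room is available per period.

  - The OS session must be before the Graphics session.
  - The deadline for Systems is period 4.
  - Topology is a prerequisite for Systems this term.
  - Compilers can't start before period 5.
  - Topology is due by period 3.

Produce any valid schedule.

Algorithms in period 6, Topology in period 1, Graphics in period 4, Compilers in period 5, OS in period 3, Systems in period 2

Checking: OS(period 3) before Graphics(period 4); Topology(period 1) before Systems(period 2); Topology=period 1 in [period 1,period 3]; Systems=period 2 in [period 1,period 4]; Compilers=period 5 in [period 5,period 6]; max 1 per period (cap 1).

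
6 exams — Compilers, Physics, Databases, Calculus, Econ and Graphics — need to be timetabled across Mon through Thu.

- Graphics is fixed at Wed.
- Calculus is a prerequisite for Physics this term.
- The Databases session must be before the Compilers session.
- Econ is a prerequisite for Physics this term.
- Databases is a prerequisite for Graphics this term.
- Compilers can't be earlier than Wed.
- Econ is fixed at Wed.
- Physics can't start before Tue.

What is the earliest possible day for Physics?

Thu

Physics is available from Tue; precedence pushes Physics to at least Thu.
Physics at Thu is achievable: Physics=Thu, Compilers=Wed, Econ=Wed, Graphics=Wed, Calculus=Mon, Databases=Mon.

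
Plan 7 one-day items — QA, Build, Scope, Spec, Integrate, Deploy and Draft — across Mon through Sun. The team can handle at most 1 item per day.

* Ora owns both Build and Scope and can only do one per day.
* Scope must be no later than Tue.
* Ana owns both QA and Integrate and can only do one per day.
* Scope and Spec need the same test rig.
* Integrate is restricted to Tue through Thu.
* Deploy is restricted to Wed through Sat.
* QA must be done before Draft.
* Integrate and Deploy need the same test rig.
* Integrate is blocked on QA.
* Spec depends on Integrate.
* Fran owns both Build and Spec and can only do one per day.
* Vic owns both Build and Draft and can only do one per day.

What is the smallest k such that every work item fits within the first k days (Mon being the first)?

The precedence chain requires at least 3 distinct days.
With at most 1 per day and 7 work items, at least 7 days are needed.
7 works (last occupied day: Sun): for example Build -> Sun, QA -> Tue, Draft -> Sat, Deploy -> Thu, Integrate -> Wed, Spec -> Fri, Scope -> Mon.

7 days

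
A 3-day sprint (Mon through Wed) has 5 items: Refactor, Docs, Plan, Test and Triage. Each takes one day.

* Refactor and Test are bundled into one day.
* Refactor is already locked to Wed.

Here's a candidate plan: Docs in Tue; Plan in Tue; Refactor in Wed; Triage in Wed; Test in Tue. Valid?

Refactor is already locked to Wed — holds.
Refactor and Test are bundled into one day — violated.

No. Refactor and Test are bundled into one day is not satisfied.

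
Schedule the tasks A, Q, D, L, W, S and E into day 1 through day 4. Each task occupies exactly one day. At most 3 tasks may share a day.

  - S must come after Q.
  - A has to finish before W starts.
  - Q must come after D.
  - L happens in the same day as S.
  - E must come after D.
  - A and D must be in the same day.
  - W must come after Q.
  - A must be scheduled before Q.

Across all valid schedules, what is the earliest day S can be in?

day 3

Precedence pushes S to at least day 3.
S at day 3 is achievable: W=day 3, A=day 1, L=day 3, Q=day 2, D=day 1, S=day 3, E=day 2.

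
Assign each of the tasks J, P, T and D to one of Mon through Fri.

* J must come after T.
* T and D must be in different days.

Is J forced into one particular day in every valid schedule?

No

J can be Tue (e.g. D -> Tue; J -> Tue; P -> Mon; T -> Mon) or Wed (e.g. D -> Tue; J -> Wed; P -> Mon; T -> Mon).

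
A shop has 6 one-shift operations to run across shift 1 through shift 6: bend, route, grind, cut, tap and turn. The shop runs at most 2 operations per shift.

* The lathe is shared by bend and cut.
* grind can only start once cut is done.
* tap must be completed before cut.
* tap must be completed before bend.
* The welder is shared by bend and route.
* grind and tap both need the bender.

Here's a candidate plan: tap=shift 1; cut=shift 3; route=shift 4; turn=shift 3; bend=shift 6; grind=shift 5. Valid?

The shop runs at most 2 operations per shift — holds.
grind and tap both need the bender — holds.
The welder is shared by bend and route — holds.
tap must be completed before cut — holds.
grind can only start once cut is done — holds.
The lathe is shared by bend and cut — holds.
tap must be completed before bend — holds.

Valid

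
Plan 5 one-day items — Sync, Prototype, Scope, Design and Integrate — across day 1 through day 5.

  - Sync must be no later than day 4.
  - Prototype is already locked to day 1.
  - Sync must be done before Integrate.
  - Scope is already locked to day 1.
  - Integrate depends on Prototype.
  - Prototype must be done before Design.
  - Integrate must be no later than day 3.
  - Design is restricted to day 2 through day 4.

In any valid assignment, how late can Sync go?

day 2

Sync's own window allows nothing later than day 4; downstream work caps Sync at day 2.
Sync at day 2 is achievable: Sync -> day 2, Integrate -> day 3, Design -> day 2, Prototype -> day 1, Scope -> day 1.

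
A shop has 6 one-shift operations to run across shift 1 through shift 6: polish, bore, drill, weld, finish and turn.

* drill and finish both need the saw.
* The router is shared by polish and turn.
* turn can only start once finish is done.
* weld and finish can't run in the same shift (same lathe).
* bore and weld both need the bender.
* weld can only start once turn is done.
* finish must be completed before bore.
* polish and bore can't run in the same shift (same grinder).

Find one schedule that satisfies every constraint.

turn -> shift 2, drill -> shift 2, weld -> shift 3, finish -> shift 1, bore -> shift 2, polish -> shift 1

Checking: finish(shift 1) before bore(shift 2); finish(shift 1) before turn(shift 2); turn(shift 2) before weld(shift 3); bore(shift 2) != weld(shift 3); drill(shift 2) != finish(shift 1); weld(shift 3) != finish(shift 1); polish(shift 1) != turn(shift 2); polish(shift 1) != bore(shift 2).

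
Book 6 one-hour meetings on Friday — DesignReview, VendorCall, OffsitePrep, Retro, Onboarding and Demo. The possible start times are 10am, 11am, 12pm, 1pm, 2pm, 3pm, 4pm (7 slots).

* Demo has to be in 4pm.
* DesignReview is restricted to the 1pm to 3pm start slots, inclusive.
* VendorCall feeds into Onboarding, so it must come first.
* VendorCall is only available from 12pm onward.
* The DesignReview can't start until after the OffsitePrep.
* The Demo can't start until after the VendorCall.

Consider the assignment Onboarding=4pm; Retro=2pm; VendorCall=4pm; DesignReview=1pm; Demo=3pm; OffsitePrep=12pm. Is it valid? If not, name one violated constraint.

VendorCall feeds into Onboarding, so it must come first — violated.
VendorCall is only available from 12pm onward — holds.
Demo has to be in 4pm — violated.
The Demo can't start until after the VendorCall — violated.
DesignReview is restricted to the 1pm to 3pm start slots, inclusive — holds.
The DesignReview can't start until after the OffsitePrep — holds.

No. The Demo can't start until after the VendorCall is not satisfied.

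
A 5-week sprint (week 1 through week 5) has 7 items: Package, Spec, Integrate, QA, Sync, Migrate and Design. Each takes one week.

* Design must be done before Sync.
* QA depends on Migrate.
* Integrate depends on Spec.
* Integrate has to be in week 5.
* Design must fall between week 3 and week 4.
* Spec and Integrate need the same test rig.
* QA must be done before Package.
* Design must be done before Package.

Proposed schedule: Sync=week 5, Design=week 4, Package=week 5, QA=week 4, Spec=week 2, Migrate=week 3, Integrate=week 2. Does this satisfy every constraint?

Invalid. Spec and Integrate need the same test rig.

QA must be done before Package — holds.
Integrate has to be in week 5 — violated.
Design must fall between week 3 and week 4 — holds.
Design must be done before Sync — holds.
Integrate depends on Spec — violated.
Spec and Integrate need the same test rig — violated.
Design must be done before Package — holds.
QA depends on Migrate — holds.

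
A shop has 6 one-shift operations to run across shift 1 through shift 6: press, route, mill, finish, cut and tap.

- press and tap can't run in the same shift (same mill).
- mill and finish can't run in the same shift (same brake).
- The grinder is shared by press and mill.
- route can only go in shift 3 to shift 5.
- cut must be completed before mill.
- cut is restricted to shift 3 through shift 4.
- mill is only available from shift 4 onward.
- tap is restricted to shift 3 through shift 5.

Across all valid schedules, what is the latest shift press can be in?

shift 6

press at shift 6 is achievable: route in shift 3; tap in shift 3; cut in shift 3; finish in shift 1; press in shift 6; mill in shift 4.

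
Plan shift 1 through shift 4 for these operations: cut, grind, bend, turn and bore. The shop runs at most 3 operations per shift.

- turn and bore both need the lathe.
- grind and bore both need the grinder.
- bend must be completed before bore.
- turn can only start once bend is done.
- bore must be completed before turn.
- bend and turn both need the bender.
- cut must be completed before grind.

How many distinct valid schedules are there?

Splitting on cut: it can be shift 1 (8), shift 2 (6), shift 3 (4). Listing each branch's schedules as (grind, bend, turn, bore) by shift number:
cut=shift 1: (2,1,4,3) (2,2,4,3) (3,1,3,2) (3,1,4,2) (4,1,3,2) (4,1,4,2) (4,1,4,3) (4,2,4,3) — 8.
cut=shift 2: (3,1,3,2) (3,1,4,2) (4,1,3,2) (4,1,4,2) (4,1,4,3) (4,2,4,3) — 6.
cut=shift 3: (4,1,3,2) (4,1,4,2) (4,1,4,3) (4,2,4,3) — 4.
Summing: 8 + 6 + 4 = 18.

18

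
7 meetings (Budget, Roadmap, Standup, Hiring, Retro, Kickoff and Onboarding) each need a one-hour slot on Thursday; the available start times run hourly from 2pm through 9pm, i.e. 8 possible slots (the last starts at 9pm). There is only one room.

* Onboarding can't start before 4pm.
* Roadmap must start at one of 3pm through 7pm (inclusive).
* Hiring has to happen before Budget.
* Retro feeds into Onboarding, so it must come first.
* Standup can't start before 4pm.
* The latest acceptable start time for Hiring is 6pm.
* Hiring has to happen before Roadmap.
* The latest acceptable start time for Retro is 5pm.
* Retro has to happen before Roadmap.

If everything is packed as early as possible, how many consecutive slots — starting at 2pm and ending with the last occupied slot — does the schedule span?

7

The precedence chain requires at least 2 distinct slots.
With at most 1 per slot and 7 meetings, at least 7 slots are needed.
Standup can't be placed before 4pm — that is slot 3 counting from 2pm — so the schedule must run through at least 3 slots.
7 works (last occupied slot: 8pm): for example Kickoff in 8pm, Retro in 2pm, Standup in 6pm, Onboarding in 5pm, Hiring in 3pm, Budget in 7pm, Roadmap in 4pm.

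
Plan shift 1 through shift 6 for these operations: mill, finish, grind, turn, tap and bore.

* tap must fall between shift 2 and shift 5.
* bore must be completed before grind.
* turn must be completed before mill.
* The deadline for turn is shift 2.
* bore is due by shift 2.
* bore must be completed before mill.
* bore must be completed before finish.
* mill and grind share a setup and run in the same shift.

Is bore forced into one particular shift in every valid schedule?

bore can be shift 1 (e.g. turn -> shift 1, mill -> shift 2, bore -> shift 1, grind -> shift 2, finish -> shift 2, tap -> shift 2) or shift 2 (e.g. grind=shift 3, mill=shift 3, turn=shift 1, tap=shift 2, bore=shift 2, finish=shift 3).

No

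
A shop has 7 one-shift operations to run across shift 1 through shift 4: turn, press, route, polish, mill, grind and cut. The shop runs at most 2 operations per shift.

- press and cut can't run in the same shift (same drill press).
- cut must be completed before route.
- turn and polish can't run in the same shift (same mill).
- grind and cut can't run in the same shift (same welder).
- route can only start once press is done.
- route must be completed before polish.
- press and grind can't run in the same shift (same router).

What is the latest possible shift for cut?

Downstream work caps cut at shift 2.
cut at shift 2 is achievable: route -> shift 3; cut -> shift 2; grind -> shift 3; polish -> shift 4; mill -> shift 2; turn -> shift 1; press -> shift 1.

shift 2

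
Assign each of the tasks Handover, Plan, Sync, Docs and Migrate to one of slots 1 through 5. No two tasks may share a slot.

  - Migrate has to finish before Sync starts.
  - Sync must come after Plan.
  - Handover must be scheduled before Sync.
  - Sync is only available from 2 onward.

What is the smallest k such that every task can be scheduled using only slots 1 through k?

The precedence chain requires at least 2 distinct slots.
With at most 1 per slot and 5 tasks, at least 5 slots are needed.
5 works (last occupied slot: 5): for example Sync -> 4; Plan -> 2; Migrate -> 3; Docs -> 5; Handover -> 1.

5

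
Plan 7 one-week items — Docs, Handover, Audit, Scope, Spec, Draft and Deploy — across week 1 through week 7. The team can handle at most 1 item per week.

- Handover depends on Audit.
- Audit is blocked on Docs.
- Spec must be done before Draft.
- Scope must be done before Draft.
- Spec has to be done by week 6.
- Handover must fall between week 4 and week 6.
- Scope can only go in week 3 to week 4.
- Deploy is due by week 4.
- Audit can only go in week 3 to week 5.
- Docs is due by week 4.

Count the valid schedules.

20

Splitting on Docs: it can be week 1 (8), week 2 (8), week 3 (2), week 4 (2). Listing each branch's schedules as (Handover, Audit, Scope, Spec, Draft, Deploy) by week number:
Docs=week 1: (5,3,4,6,7,2) (5,4,3,6,7,2) (6,3,4,5,7,2) (6,4,3,5,7,2) (6,5,3,2,7,4) (6,5,3,4,7,2) (6,5,4,2,7,3) (6,5,4,3,7,2) — 8.
Docs=week 2: (5,3,4,6,7,1) (5,4,3,6,7,1) (6,3,4,5,7,1) (6,4,3,5,7,1) (6,5,3,1,7,4) (6,5,3,4,7,1) (6,5,4,1,7,3) (6,5,4,3,7,1) — 8.
Docs=week 3: (6,5,4,1,7,2) (6,5,4,2,7,1) — 2.
Docs=week 4: (6,5,3,1,7,2) (6,5,3,2,7,1) — 2.
Summing: 8 + 8 + 2 + 2 = 20.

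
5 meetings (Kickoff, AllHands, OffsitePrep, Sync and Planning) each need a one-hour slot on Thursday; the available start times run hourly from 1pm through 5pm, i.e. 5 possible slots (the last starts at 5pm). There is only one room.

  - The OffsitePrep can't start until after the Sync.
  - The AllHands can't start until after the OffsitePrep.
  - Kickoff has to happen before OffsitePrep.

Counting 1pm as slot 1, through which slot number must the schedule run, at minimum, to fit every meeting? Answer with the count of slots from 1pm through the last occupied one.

5

The precedence chain requires at least 3 distinct slots.
With at most 1 per slot and 5 meetings, at least 5 slots are needed.
5 works (last occupied slot: 5pm): for example Planning=5pm, OffsitePrep=3pm, Sync=2pm, Kickoff=1pm, AllHands=4pm.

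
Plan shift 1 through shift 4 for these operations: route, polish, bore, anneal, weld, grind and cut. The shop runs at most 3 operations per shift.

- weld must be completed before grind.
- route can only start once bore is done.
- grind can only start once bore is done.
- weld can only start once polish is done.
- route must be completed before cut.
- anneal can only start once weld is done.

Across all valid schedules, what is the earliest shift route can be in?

Precedence pushes route to at least shift 2; downstream work caps route at shift 3.
route at shift 2 is achievable: weld=shift 2, cut=shift 3, bore=shift 1, grind=shift 3, anneal=shift 3, polish=shift 1, route=shift 2.

shift 2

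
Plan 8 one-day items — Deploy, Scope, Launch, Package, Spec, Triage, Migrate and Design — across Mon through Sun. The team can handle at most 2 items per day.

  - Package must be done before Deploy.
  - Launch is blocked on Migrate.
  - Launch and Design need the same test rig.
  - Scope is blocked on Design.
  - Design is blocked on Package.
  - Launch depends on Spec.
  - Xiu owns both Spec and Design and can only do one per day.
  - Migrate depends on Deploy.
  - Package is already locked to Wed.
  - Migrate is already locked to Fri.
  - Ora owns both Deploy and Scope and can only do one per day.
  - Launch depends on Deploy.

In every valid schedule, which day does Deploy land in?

Package is fixed at Wed and must come before Deploy, so Deploy is at least Thu.
Migrate is fixed at Fri and must come after Deploy, so Deploy is at most Thu.
So Deploy must be Thu.

Thu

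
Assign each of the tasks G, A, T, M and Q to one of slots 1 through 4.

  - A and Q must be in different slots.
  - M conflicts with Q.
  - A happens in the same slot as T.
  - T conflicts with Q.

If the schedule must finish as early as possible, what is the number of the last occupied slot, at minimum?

Could 1 slot be enough, i.e. nothing placed later than 1? No: Q can't share with T (1) → nothing is left.
So 1 slot is not enough.
2 works (last occupied slot: 2): for example G -> 1; A -> 1; Q -> 2; T -> 1; M -> 1.

2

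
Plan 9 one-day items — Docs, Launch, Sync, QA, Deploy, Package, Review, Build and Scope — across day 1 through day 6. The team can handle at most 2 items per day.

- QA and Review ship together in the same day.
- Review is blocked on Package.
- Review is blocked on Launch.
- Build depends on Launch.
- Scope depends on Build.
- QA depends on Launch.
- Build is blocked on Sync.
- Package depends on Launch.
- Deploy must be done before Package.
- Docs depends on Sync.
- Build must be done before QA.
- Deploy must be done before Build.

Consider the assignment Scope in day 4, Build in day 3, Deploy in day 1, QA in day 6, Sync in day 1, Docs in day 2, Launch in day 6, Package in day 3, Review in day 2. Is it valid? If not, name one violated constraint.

Package depends on Launch — violated.
QA and Review ship together in the same day — violated.
Deploy must be done before Package — holds.
Scope depends on Build — holds.
Build is blocked on Sync — holds.
QA depends on Launch — violated.
Review is blocked on Launch — violated.
The team can handle at most 2 items per day — holds.
Build must be done before QA — holds.
Docs depends on Sync — holds.
Deploy must be done before Build — holds.
Build depends on Launch — violated.
Review is blocked on Package — violated.

Invalid. Review is blocked on Launch.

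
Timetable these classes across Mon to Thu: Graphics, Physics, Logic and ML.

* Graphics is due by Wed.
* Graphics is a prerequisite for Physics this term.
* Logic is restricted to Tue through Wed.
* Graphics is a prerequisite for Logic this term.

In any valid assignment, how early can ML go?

Mon

ML at Mon is achievable: Physics=Tue, ML=Mon, Graphics=Mon, Logic=Tue.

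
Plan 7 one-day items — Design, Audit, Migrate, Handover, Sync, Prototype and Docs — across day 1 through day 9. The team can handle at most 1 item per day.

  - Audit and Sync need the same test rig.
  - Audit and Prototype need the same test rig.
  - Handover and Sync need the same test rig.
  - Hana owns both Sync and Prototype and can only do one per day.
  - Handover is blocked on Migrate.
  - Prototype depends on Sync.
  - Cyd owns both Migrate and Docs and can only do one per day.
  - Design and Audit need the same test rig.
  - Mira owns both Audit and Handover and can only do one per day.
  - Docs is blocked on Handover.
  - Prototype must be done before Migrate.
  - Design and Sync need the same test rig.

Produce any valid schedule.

Prototype -> day 2; Docs -> day 5; Sync -> day 1; Migrate -> day 3; Audit -> day 7; Handover -> day 4; Design -> day 6

Checking: Handover(day 4) before Docs(day 5); Prototype(day 2) before Migrate(day 3); Migrate(day 3) before Handover(day 4); Sync(day 1) before Prototype(day 2); Audit(day 7) != Sync(day 1); Audit(day 7) != Prototype(day 2); Handover(day 4) != Sync(day 1); Audit(day 7) != Handover(day 4); Design(day 6) != Audit(day 7); Sync(day 1) != Prototype(day 2); Migrate(day 3) != Docs(day 5); Design(day 6) != Sync(day 1); max 1 per day (cap 1).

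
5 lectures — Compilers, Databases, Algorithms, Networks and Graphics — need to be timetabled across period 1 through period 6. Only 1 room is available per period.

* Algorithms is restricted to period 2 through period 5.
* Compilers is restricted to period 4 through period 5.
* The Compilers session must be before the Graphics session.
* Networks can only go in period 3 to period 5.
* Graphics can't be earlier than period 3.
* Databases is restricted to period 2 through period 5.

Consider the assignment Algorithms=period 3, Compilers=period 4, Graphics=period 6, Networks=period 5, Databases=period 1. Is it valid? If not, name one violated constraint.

No — it violates: Databases is restricted to period 2 through period 5

Databases is restricted to period 2 through period 5 — violated.
The Compilers session must be before the Graphics session — holds.
Algorithms is restricted to period 2 through period 5 — holds.
Networks can only go in period 3 to period 5 — holds.
Graphics can't be earlier than period 3 — holds.
Only 1 room is available per period — holds.
Compilers is restricted to period 4 through period 5 — holds.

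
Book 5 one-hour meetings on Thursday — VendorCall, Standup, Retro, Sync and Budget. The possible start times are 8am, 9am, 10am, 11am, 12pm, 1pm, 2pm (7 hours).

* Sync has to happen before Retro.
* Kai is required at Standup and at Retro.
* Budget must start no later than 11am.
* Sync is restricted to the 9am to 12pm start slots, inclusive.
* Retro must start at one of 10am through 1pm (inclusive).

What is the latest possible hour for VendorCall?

2pm

VendorCall at 2pm is achievable: Budget=8am, Sync=9am, VendorCall=2pm, Retro=10am, Standup=8am.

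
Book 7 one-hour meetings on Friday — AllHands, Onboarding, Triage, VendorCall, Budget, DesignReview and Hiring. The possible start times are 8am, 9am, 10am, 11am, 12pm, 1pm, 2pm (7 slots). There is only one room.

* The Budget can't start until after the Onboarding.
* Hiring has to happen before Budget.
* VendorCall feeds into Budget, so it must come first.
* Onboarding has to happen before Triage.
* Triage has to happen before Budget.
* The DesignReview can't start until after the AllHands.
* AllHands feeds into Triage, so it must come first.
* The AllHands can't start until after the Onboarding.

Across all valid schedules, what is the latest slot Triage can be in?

1pm

Precedence pushes Triage to at least 10am; downstream work caps Triage at 1pm.
Triage at 1pm is achievable: Hiring -> 12pm, Onboarding -> 8am, VendorCall -> 10am, Triage -> 1pm, DesignReview -> 11am, AllHands -> 9am, Budget -> 2pm.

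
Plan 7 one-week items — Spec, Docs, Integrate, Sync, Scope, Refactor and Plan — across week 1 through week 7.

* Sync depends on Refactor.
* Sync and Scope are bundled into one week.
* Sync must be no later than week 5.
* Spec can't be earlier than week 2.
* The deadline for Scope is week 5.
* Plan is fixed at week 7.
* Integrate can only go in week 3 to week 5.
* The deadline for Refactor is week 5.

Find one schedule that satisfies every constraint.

Refactor -> week 1; Plan -> week 7; Integrate -> week 3; Spec -> week 2; Docs -> week 1; Sync -> week 2; Scope -> week 2

Checking: Refactor(week 1) before Sync(week 2); Sync = Scope = week 2; Refactor=week 1 in [week 1,week 5]; Integrate=week 3 in [week 3,week 5]; Sync=week 2 in [week 1,week 5]; Plan=week 7 in [week 7,week 7]; Scope=week 2 in [week 1,week 5]; Spec=week 2 in [week 2,week 7].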